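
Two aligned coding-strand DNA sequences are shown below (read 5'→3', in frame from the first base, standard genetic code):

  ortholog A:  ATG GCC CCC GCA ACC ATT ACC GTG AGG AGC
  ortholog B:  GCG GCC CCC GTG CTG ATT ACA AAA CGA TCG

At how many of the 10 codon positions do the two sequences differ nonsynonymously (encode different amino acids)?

Codon 1: ATG Met / GCG Ala — nonsynonymous.
Codon 2: GCC Ala / GCC Ala — identical.
Codon 3: CCC Pro / CCC Pro — identical.
Codon 4: GCA Ala / GTG Val — nonsynonymous.
Codon 5: ACC Thr / CTG Leu — nonsynonymous.
Codon 6: ATT Ile / ATT Ile — identical.
Codon 7: ACC Thr / ACA Thr — synonymous.
Codon 8: GTG Val / AAA Lys — nonsynonymous.
Codon 9: AGG Arg / CGA Arg — synonymous.
Codon 10: AGC Ser / TCG Ser — synonymous.
Nonsynonymous differences: 4.

4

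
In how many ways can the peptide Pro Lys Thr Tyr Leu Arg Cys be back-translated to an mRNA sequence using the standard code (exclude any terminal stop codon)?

4608

Pro: 4 codons.
Lys: 2 codons.
Thr: 4 codons.
Tyr: 2 codons.
Leu: 6 codons.
Arg: 6 codons.
Cys: 2 codons.
4 × 2 × 4 × 2 × 6 × 6 × 2 = 4608.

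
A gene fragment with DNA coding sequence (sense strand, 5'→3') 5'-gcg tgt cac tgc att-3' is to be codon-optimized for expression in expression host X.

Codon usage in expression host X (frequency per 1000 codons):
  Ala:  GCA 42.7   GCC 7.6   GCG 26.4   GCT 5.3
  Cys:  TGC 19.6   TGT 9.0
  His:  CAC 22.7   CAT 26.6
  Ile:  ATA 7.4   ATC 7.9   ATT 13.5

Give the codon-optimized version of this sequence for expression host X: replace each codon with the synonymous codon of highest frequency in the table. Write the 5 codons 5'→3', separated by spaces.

GCA TGC CAT TGC ATT

Codon 1 (Ala): best is GCA at 42.7.
Codon 2 (Cys): best is TGC at 19.6.
Codon 3 (His): best is CAT at 26.6.
Codon 4 (Cys): best is TGC at 19.6.
Codon 5 (Ile): best is ATT at 13.5.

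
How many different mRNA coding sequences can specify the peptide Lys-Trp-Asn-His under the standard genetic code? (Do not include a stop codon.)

8

Lys: 2 codons.
Trp: 1 codon.
Asn: 2 codons.
His: 2 codons.
2 × 1 × 2 × 2 = 8.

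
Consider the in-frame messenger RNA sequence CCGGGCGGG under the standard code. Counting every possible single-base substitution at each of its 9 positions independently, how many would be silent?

Codon 1 (CCG, Pro): 3 synonymous substitutions.
Codon 2 (GGC, Gly): 3 synonymous substitutions.
Codon 3 (GGG, Gly): 3 synonymous substitutions.
Total: 3 + 3 + 3 = 9.

9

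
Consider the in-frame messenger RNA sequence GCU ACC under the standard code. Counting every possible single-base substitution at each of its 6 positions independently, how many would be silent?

Codon 1 (GCU, Ala): 3 synonymous substitutions.
Codon 2 (ACC, Thr): 3 synonymous substitutions.
Total: 3 + 3 = 6.

6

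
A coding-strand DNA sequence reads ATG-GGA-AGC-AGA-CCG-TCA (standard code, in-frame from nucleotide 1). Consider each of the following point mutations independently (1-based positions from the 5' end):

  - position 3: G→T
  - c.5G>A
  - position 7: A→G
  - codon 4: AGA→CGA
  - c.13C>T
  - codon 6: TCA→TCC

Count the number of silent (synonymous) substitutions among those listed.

Codon 1: ATG (Met) → ATT (Ile) — missense.
Codon 2: GGA (Gly) → GAA (Glu) — missense.
Codon 3: AGC (Ser) → GGC (Gly) — missense.
Codon 4: AGA (Arg) → CGA (Arg) — synonymous.
Codon 5: CCG (Pro) → TCG (Ser) — missense.
Codon 6: TCA (Ser) → TCC (Ser) — synonymous.
Synonymous: 2 of 6.

2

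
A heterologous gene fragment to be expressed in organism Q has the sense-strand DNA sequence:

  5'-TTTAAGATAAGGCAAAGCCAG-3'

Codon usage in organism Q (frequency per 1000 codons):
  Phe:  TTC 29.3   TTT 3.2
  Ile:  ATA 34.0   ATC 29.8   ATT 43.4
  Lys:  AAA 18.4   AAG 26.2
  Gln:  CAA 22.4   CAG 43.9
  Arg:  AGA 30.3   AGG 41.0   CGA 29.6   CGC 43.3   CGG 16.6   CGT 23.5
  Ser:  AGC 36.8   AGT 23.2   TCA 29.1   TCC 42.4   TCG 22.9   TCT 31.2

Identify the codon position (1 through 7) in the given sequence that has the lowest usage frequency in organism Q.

1

Codon 1 TTT (Phe): 3.2 per 1000.
Codon 2 AAG (Lys): 26.2 per 1000.
Codon 3 ATA (Ile): 34.0 per 1000.
Codon 4 AGG (Arg): 41.0 per 1000.
Codon 5 CAA (Gln): 22.4 per 1000.
Codon 6 AGC (Ser): 36.8 per 1000.
Codon 7 CAG (Gln): 43.9 per 1000.
Lowest frequency is 3.2 at codon 1.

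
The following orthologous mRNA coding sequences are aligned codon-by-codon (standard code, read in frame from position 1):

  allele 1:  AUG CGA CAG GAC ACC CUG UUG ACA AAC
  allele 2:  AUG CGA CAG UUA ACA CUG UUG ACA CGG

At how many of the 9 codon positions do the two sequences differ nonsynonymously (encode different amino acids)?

2

Codon 1: AUG Met / AUG Met — identical.
Codon 2: CGA Arg / CGA Arg — identical.
Codon 3: CAG Gln / CAG Gln — identical.
Codon 4: GAC Asp / UUA Leu — nonsynonymous.
Codon 5: ACC Thr / ACA Thr — synonymous.
Codon 6: CUG Leu / CUG Leu — identical.
Codon 7: UUG Leu / UUG Leu — identical.
Codon 8: ACA Thr / ACA Thr — identical.
Codon 9: AAC Asn / CGG Arg — nonsynonymous.
Nonsynonymous differences: 2.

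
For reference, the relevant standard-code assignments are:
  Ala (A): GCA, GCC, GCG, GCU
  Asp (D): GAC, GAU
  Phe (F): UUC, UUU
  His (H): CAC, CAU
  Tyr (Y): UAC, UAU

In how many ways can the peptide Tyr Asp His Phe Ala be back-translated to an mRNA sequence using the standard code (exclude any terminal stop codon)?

64

Tyr: 2 codons.
Asp: 2 codons.
His: 2 codons.
Phe: 2 codons.
Ala: 4 codons.
2 × 2 × 2 × 2 × 4 = 64.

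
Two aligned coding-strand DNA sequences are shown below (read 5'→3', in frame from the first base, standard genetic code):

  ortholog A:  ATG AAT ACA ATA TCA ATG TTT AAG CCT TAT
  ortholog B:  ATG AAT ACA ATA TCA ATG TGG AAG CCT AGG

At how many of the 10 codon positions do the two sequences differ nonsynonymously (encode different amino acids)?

2

Codon 1: ATG Met / ATG Met — identical.
Codon 2: AAT Asn / AAT Asn — identical.
Codon 3: ACA Thr / ACA Thr — identical.
Codon 4: ATA Ile / ATA Ile — identical.
Codon 5: TCA Ser / TCA Ser — identical.
Codon 6: ATG Met / ATG Met — identical.
Codon 7: TTT Phe / TGG Trp — nonsynonymous.
Codon 8: AAG Lys / AAG Lys — identical.
Codon 9: CCT Pro / CCT Pro — identical.
Codon 10: TAT Tyr / AGG Arg — nonsynonymous.
Nonsynonymous differences: 2.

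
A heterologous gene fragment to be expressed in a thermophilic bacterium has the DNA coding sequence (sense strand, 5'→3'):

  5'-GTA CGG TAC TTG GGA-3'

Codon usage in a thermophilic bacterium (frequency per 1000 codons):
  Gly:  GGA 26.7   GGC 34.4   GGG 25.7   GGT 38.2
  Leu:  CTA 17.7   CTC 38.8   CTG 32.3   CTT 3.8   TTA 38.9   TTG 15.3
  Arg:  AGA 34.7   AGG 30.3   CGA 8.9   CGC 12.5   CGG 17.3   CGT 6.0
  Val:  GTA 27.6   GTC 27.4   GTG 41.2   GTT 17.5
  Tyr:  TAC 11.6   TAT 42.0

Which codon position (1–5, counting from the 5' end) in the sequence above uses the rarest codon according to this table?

3

Codon 1 GTA (Val): 27.6 per 1000.
Codon 2 CGG (Arg): 17.3 per 1000.
Codon 3 TAC (Tyr): 11.6 per 1000.
Codon 4 TTG (Leu): 15.3 per 1000.
Codon 5 GGA (Gly): 26.7 per 1000.
Lowest frequency is 11.6 at codon 3.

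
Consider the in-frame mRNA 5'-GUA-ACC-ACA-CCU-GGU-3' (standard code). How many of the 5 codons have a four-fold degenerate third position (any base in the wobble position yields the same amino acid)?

5

Codon 1 GUA (Val): third position 4-fold.
Codon 2 ACC (Thr): third position 4-fold.
Codon 3 ACA (Thr): third position 4-fold.
Codon 4 CCU (Pro): third position 4-fold.
Codon 5 GGU (Gly): third position 4-fold.
Four-fold degenerate third positions: 5.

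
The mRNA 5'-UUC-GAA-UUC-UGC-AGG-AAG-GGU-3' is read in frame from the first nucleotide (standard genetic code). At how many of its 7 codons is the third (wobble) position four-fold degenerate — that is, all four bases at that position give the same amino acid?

Codon 1 UUC (Phe): third position 2-fold.
Codon 2 GAA (Glu): third position 2-fold.
Codon 3 UUC (Phe): third position 2-fold.
Codon 4 UGC (Cys): third position 2-fold.
Codon 5 AGG (Arg): third position 2-fold.
Codon 6 AAG (Lys): third position 2-fold.
Codon 7 GGU (Gly): third position 4-fold.
Four-fold degenerate third positions: 1.

1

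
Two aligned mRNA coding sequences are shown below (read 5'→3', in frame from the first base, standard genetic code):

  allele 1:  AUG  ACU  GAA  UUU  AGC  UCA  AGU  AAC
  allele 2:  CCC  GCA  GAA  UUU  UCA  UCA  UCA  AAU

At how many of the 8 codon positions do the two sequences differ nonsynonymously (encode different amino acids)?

Codon 1: AUG Met / CCC Pro — nonsynonymous.
Codon 2: ACU Thr / GCA Ala — nonsynonymous.
Codon 3: GAA Glu / GAA Glu — identical.
Codon 4: UUU Phe / UUU Phe — identical.
Codon 5: AGC Ser / UCA Ser — synonymous.
Codon 6: UCA Ser / UCA Ser — identical.
Codon 7: AGU Ser / UCA Ser — synonymous.
Codon 8: AAC Asn / AAU Asn — synonymous.
Nonsynonymous differences: 2.

2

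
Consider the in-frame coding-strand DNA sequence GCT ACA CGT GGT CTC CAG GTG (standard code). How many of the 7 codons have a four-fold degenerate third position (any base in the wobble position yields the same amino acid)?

6

Codon 1 GCT (Ala): third position 4-fold.
Codon 2 ACA (Thr): third position 4-fold.
Codon 3 CGT (Arg): third position 4-fold.
Codon 4 GGT (Gly): third position 4-fold.
Codon 5 CTC (Leu): third position 4-fold.
Codon 6 CAG (Gln): third position 2-fold.
Codon 7 GTG (Val): third position 4-fold.
Four-fold degenerate third positions: 6.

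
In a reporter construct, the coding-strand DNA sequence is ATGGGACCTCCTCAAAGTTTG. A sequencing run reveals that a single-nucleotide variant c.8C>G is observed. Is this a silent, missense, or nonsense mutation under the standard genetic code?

missense

Position 8 falls in codon 3: CCT → Pro.
After the substitution the codon is CGT → Arg.
Pro ≠ Arg, so this is a missense mutation.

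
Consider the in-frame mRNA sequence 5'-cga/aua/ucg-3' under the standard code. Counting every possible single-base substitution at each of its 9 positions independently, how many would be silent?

9

Codon 1 (CGA, Arg): 4 synonymous substitutions.
Codon 2 (AUA, Ile): 2 synonymous substitutions.
Codon 3 (UCG, Ser): 3 synonymous substitutions.
Total: 4 + 2 + 3 = 9.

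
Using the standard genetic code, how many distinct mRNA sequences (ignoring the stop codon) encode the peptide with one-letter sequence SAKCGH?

768

Ser: 6 codons.
Ala: 4 codons.
Lys: 2 codons.
Cys: 2 codons.
Gly: 4 codons.
His: 2 codons.
6 × 4 × 2 × 2 × 4 × 2 = 768.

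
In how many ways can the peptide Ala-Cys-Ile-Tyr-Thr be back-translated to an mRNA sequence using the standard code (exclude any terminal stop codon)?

192

Ala: 4 codons.
Cys: 2 codons.
Ile: 3 codons.
Tyr: 2 codons.
Thr: 4 codons.
4 × 2 × 3 × 2 × 4 = 192.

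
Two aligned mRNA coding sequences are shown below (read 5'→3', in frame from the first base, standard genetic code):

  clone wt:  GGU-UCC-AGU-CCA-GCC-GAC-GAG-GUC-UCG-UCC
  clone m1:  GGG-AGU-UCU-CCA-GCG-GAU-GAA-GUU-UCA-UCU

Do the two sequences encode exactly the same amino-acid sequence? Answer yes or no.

yes

Codon 1: GGU Gly / GGG Gly — synonymous.
Codon 2: UCC Ser / AGU Ser — synonymous.
Codon 3: AGU Ser / UCU Ser — synonymous.
Codon 4: CCA Pro / CCA Pro — identical.
Codon 5: GCC Ala / GCG Ala — synonymous.
Codon 6: GAC Asp / GAU Asp — synonymous.
Codon 7: GAG Glu / GAA Glu — synonymous.
Codon 8: GUC Val / GUU Val — synonymous.
Codon 9: UCG Ser / UCA Ser — synonymous.
Codon 10: UCC Ser / UCU Ser — synonymous.
Nonsynonymous differences: 0 → same protein.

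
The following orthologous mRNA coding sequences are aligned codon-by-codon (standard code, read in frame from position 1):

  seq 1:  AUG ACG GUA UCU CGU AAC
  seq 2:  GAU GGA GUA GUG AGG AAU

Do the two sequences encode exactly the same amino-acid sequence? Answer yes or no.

Codon 1: AUG Met / GAU Asp — nonsynonymous.
Codon 2: ACG Thr / GGA Gly — nonsynonymous.
Codon 3: GUA Val / GUA Val — identical.
Codon 4: UCU Ser / GUG Val — nonsynonymous.
Codon 5: CGU Arg / AGG Arg — synonymous.
Codon 6: AAC Asn / AAU Asn — synonymous.
Nonsynonymous differences: 3 → different protein.

no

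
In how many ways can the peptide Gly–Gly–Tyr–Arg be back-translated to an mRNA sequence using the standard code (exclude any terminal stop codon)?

Gly: 4 codons.
Gly: 4 codons.
Tyr: 2 codons.
Arg: 6 codons.
4 × 4 × 2 × 6 = 192.

192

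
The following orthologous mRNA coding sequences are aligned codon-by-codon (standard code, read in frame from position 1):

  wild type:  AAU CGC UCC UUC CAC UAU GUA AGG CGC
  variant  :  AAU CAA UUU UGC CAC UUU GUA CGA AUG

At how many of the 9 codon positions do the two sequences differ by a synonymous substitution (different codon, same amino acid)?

Codon 1: AAU Asn / AAU Asn — identical.
Codon 2: CGC Arg / CAA Gln — nonsynonymous.
Codon 3: UCC Ser / UUU Phe — nonsynonymous.
Codon 4: UUC Phe / UGC Cys — nonsynonymous.
Codon 5: CAC His / CAC His — identical.
Codon 6: UAU Tyr / UUU Phe — nonsynonymous.
Codon 7: GUA Val / GUA Val — identical.
Codon 8: AGG Arg / CGA Arg — synonymous.
Codon 9: CGC Arg / AUG Met — nonsynonymous.
Synonymous differences: 1.

1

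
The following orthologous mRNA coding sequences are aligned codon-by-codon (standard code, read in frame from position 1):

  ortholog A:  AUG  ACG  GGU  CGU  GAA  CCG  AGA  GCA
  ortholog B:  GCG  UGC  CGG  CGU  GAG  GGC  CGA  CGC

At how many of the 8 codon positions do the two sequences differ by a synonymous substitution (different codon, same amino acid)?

Codon 1: AUG Met / GCG Ala — nonsynonymous.
Codon 2: ACG Thr / UGC Cys — nonsynonymous.
Codon 3: GGU Gly / CGG Arg — nonsynonymous.
Codon 4: CGU Arg / CGU Arg — identical.
Codon 5: GAA Glu / GAG Glu — synonymous.
Codon 6: CCG Pro / GGC Gly — nonsynonymous.
Codon 7: AGA Arg / CGA Arg — synonymous.
Codon 8: GCA Ala / CGC Arg — nonsynonymous.
Synonymous differences: 2.

2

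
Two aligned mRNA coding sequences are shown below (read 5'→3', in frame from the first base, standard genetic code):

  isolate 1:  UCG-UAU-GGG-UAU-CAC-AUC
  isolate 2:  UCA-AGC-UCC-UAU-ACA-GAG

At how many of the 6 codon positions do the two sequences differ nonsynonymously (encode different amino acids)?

4

Codon 1: UCG Ser / UCA Ser — synonymous.
Codon 2: UAU Tyr / AGC Ser — nonsynonymous.
Codon 3: GGG Gly / UCC Ser — nonsynonymous.
Codon 4: UAU Tyr / UAU Tyr — identical.
Codon 5: CAC His / ACA Thr — nonsynonymous.
Codon 6: AUC Ile / GAG Glu — nonsynonymous.
Nonsynonymous differences: 4.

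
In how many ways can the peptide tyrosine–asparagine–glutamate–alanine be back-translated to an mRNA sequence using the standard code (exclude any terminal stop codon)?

32

Tyr: 2 codons.
Asn: 2 codons.
Glu: 2 codons.
Ala: 4 codons.
2 × 2 × 2 × 4 = 32.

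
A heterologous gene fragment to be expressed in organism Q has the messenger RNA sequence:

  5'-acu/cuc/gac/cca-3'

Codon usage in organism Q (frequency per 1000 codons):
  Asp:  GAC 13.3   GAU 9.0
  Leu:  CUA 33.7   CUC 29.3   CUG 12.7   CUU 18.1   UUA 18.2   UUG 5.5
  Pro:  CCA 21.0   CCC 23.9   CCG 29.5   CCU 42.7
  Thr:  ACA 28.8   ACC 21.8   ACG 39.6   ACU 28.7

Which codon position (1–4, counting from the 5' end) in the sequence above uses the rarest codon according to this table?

3

Codon 1 ACU (Thr): 28.7 per 1000.
Codon 2 CUC (Leu): 29.3 per 1000.
Codon 3 GAC (Asp): 13.3 per 1000.
Codon 4 CCA (Pro): 21.0 per 1000.
Lowest frequency is 13.3 at codon 3.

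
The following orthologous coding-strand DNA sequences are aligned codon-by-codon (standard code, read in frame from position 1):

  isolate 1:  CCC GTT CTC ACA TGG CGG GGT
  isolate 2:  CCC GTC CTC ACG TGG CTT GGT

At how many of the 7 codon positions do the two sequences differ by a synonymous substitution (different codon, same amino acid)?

Codon 1: CCC Pro / CCC Pro — identical.
Codon 2: GTT Val / GTC Val — synonymous.
Codon 3: CTC Leu / CTC Leu — identical.
Codon 4: ACA Thr / ACG Thr — synonymous.
Codon 5: TGG Trp / TGG Trp — identical.
Codon 6: CGG Arg / CTT Leu — nonsynonymous.
Codon 7: GGT Gly / GGT Gly — identical.
Synonymous differences: 2.

2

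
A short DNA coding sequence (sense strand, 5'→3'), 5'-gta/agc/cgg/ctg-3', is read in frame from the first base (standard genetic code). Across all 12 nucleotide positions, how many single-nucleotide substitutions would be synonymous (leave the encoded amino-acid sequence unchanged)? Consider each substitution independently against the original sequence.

Codon 1 (GTA, Val): 3 synonymous substitutions.
Codon 2 (AGC, Ser): 1 synonymous substitution.
Codon 3 (CGG, Arg): 4 synonymous substitutions.
Codon 4 (CTG, Leu): 4 synonymous substitutions.
Total: 3 + 1 + 4 + 4 = 12.

12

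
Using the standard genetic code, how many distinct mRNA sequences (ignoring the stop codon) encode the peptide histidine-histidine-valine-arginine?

His: 2 codons.
His: 2 codons.
Val: 4 codons.
Arg: 6 codons.
2 × 2 × 4 × 6 = 96.

96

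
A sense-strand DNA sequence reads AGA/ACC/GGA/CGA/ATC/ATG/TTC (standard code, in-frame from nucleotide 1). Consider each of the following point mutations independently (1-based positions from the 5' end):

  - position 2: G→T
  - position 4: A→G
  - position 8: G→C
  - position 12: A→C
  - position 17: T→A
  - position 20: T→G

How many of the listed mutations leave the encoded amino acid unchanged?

1

Codon 1: AGA (Arg) → ATA (Ile) — missense.
Codon 2: ACC (Thr) → GCC (Ala) — missense.
Codon 3: GGA (Gly) → GCA (Ala) — missense.
Codon 4: CGA (Arg) → CGC (Arg) — synonymous.
Codon 6: ATG (Met) → AAG (Lys) — missense.
Codon 7: TTC (Phe) → TGC (Cys) — missense.
Synonymous: 1 of 6.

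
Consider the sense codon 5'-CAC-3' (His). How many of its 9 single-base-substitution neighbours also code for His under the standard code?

1

Position 1: none → 0 synonymous.
Position 2: none → 0 synonymous.
Position 3: CAU → 1 synonymous.
Total: 0 + 0 + 1 = 1.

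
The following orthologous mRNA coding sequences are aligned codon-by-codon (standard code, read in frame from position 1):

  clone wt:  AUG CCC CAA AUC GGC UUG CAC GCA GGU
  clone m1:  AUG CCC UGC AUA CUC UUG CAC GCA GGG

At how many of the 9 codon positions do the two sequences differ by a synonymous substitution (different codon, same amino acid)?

2

Codon 1: AUG Met / AUG Met — identical.
Codon 2: CCC Pro / CCC Pro — identical.
Codon 3: CAA Gln / UGC Cys — nonsynonymous.
Codon 4: AUC Ile / AUA Ile — synonymous.
Codon 5: GGC Gly / CUC Leu — nonsynonymous.
Codon 6: UUG Leu / UUG Leu — identical.
Codon 7: CAC His / CAC His — identical.
Codon 8: GCA Ala / GCA Ala — identical.
Codon 9: GGU Gly / GGG Gly — synonymous.
Synonymous differences: 2.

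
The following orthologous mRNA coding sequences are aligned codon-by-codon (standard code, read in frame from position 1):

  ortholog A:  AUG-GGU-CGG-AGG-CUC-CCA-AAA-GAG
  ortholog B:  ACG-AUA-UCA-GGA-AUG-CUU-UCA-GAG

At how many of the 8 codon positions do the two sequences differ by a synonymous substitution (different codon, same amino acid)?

0

Codon 1: AUG Met / ACG Thr — nonsynonymous.
Codon 2: GGU Gly / AUA Ile — nonsynonymous.
Codon 3: CGG Arg / UCA Ser — nonsynonymous.
Codon 4: AGG Arg / GGA Gly — nonsynonymous.
Codon 5: CUC Leu / AUG Met — nonsynonymous.
Codon 6: CCA Pro / CUU Leu — nonsynonymous.
Codon 7: AAA Lys / UCA Ser — nonsynonymous.
Codon 8: GAG Glu / GAG Glu — identical.
Synonymous differences: 0.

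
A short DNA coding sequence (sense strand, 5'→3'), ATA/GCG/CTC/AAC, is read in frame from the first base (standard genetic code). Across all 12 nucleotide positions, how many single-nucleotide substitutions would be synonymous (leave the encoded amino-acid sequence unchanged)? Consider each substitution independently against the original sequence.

Codon 1 (ATA, Ile): 2 synonymous substitutions.
Codon 2 (GCG, Ala): 3 synonymous substitutions.
Codon 3 (CTC, Leu): 3 synonymous substitutions.
Codon 4 (AAC, Asn): 1 synonymous substitution.
Total: 2 + 3 + 3 + 1 = 9.

9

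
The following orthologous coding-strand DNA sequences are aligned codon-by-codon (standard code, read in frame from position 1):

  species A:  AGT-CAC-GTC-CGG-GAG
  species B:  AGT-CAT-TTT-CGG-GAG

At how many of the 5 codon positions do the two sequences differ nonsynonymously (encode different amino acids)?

Codon 1: AGT Ser / AGT Ser — identical.
Codon 2: CAC His / CAT His — synonymous.
Codon 3: GTC Val / TTT Phe — nonsynonymous.
Codon 4: CGG Arg / CGG Arg — identical.
Codon 5: GAG Glu / GAG Glu — identical.
Nonsynonymous differences: 1.

1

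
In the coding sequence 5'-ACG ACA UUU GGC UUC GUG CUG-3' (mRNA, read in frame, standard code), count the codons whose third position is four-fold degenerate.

5

Codon 1 ACG (Thr): third position 4-fold.
Codon 2 ACA (Thr): third position 4-fold.
Codon 3 UUU (Phe): third position 2-fold.
Codon 4 GGC (Gly): third position 4-fold.
Codon 5 UUC (Phe): third position 2-fold.
Codon 6 GUG (Val): third position 4-fold.
Codon 7 CUG (Leu): third position 4-fold.
Four-fold degenerate third positions: 5.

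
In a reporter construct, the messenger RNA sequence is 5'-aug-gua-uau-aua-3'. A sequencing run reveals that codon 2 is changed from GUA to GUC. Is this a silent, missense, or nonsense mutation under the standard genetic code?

Position 6 falls in codon 2: GUA → Val.
After the substitution the codon is GUC → Val.
Both encode Val, so the change is synonymous.

silent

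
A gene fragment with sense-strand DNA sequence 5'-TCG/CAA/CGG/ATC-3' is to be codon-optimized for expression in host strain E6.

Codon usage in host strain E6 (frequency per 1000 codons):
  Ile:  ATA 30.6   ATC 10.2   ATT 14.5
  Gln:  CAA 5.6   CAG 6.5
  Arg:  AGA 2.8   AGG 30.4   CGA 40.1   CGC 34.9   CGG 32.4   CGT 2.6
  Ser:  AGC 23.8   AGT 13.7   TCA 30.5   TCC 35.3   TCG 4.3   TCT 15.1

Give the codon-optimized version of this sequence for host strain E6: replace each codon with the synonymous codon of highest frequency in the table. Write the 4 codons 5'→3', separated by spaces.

TCC CAG CGA ATA

Codon 1 (Ser): best is TCC at 35.3.
Codon 2 (Gln): best is CAG at 6.5.
Codon 3 (Arg): best is CGA at 40.1.
Codon 4 (Ile): best is ATA at 30.6.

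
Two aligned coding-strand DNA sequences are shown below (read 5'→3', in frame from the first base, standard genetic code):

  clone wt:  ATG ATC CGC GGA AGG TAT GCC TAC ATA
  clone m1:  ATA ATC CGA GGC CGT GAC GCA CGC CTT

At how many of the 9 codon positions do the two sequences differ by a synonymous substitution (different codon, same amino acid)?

4

Codon 1: ATG Met / ATA Ile — nonsynonymous.
Codon 2: ATC Ile / ATC Ile — identical.
Codon 3: CGC Arg / CGA Arg — synonymous.
Codon 4: GGA Gly / GGC Gly — synonymous.
Codon 5: AGG Arg / CGT Arg — synonymous.
Codon 6: TAT Tyr / GAC Asp — nonsynonymous.
Codon 7: GCC Ala / GCA Ala — synonymous.
Codon 8: TAC Tyr / CGC Arg — nonsynonymous.
Codon 9: ATA Ile / CTT Leu — nonsynonymous.
Synonymous differences: 4.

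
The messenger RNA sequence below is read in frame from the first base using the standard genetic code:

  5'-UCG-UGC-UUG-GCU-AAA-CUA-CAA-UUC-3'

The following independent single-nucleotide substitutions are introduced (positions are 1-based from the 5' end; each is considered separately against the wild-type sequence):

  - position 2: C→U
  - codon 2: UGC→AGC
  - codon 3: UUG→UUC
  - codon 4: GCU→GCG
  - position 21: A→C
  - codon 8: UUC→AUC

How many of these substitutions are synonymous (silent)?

Codon 1: UCG (Ser) → UUG (Leu) — missense.
Codon 2: UGC (Cys) → AGC (Ser) — missense.
Codon 3: UUG (Leu) → UUC (Phe) — missense.
Codon 4: GCU (Ala) → GCG (Ala) — synonymous.
Codon 7: CAA (Gln) → CAC (His) — missense.
Codon 8: UUC (Phe) → AUC (Ile) — missense.
Synonymous: 1 of 6.

1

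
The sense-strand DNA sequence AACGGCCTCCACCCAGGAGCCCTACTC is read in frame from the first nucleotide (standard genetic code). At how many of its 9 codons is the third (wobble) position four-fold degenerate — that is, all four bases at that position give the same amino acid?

7

Codon 1 AAC (Asn): third position 2-fold.
Codon 2 GGC (Gly): third position 4-fold.
Codon 3 CTC (Leu): third position 4-fold.
Codon 4 CAC (His): third position 2-fold.
Codon 5 CCA (Pro): third position 4-fold.
Codon 6 GGA (Gly): third position 4-fold.
Codon 7 GCC (Ala): third position 4-fold.
Codon 8 CTA (Leu): third position 4-fold.
Codon 9 CTC (Leu): third position 4-fold.
Four-fold degenerate third positions: 7.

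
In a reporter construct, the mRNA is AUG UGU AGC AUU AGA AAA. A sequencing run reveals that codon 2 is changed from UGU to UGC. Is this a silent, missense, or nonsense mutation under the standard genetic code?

Position 6 falls in codon 2: UGU → Cys.
After the substitution the codon is UGC → Cys.
Both encode Cys, so the change is synonymous.

silent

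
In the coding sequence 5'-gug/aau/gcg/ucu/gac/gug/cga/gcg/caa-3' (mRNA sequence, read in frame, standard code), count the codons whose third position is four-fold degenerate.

6

Codon 1 GUG (Val): third position 4-fold.
Codon 2 AAU (Asn): third position 2-fold.
Codon 3 GCG (Ala): third position 4-fold.
Codon 4 UCU (Ser): third position 4-fold.
Codon 5 GAC (Asp): third position 2-fold.
Codon 6 GUG (Val): third position 4-fold.
Codon 7 CGA (Arg): third position 4-fold.
Codon 8 GCG (Ala): third position 4-fold.
Codon 9 CAA (Gln): third position 2-fold.
Four-fold degenerate third positions: 6.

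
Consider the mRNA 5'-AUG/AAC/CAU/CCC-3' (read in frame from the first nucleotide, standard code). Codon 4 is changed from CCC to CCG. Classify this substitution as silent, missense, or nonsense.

Position 12 falls in codon 4: CCC → Pro.
After the substitution the codon is CCG → Pro.
Both encode Pro, so the change is synonymous.

silent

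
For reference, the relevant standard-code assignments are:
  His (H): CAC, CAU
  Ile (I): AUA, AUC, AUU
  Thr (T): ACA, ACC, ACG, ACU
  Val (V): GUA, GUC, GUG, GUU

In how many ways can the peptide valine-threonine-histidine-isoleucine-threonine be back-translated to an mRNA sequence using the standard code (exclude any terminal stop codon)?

Val: 4 codons.
Thr: 4 codons.
His: 2 codons.
Ile: 3 codons.
Thr: 4 codons.
4 × 4 × 2 × 3 × 4 = 384.

384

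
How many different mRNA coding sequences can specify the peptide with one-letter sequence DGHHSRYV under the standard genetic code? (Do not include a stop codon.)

9216

Asp: 2 codons.
Gly: 4 codons.
His: 2 codons.
His: 2 codons.
Ser: 6 codons.
Arg: 6 codons.
Tyr: 2 codons.
Val: 4 codons.
2 × 4 × 2 × 2 × 6 × 6 × 2 × 4 = 9216.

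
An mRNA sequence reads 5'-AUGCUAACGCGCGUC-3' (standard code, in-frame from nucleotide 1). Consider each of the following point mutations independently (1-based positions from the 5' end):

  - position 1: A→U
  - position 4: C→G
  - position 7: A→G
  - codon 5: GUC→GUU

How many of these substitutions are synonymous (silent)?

Codon 1: AUG (Met) → UUG (Leu) — missense.
Codon 2: CUA (Leu) → GUA (Val) — missense.
Codon 3: ACG (Thr) → GCG (Ala) — missense.
Codon 5: GUC (Val) → GUU (Val) — synonymous.
Synonymous: 1 of 4.

1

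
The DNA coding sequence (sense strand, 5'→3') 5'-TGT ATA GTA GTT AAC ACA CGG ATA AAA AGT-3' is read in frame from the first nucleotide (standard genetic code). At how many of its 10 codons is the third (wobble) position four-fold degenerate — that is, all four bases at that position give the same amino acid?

Codon 1 TGT (Cys): third position 2-fold.
Codon 2 ATA (Ile): third position 3-fold.
Codon 3 GTA (Val): third position 4-fold.
Codon 4 GTT (Val): third position 4-fold.
Codon 5 AAC (Asn): third position 2-fold.
Codon 6 ACA (Thr): third position 4-fold.
Codon 7 CGG (Arg): third position 4-fold.
Codon 8 ATA (Ile): third position 3-fold.
Codon 9 AAA (Lys): third position 2-fold.
Codon 10 AGT (Ser): third position 2-fold.
Four-fold degenerate third positions: 4.

4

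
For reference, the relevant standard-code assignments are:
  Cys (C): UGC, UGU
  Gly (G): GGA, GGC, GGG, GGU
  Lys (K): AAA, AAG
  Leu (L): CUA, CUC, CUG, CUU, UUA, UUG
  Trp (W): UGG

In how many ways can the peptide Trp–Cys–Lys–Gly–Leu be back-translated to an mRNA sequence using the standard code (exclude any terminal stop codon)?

Trp: 1 codon.
Cys: 2 codons.
Lys: 2 codons.
Gly: 4 codons.
Leu: 6 codons.
1 × 2 × 2 × 4 × 6 = 96.

96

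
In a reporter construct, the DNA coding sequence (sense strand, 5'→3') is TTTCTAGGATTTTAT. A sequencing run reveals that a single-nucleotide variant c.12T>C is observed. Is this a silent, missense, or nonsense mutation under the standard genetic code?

Position 12 falls in codon 4: TTT → Phe.
After the substitution the codon is TTC → Phe.
Both encode Phe, so the change is synonymous.

silent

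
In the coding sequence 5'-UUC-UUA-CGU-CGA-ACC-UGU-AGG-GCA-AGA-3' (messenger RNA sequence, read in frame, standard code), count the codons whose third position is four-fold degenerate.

4

Codon 1 UUC (Phe): third position 2-fold.
Codon 2 UUA (Leu): third position 2-fold.
Codon 3 CGU (Arg): third position 4-fold.
Codon 4 CGA (Arg): third position 4-fold.
Codon 5 ACC (Thr): third position 4-fold.
Codon 6 UGU (Cys): third position 2-fold.
Codon 7 AGG (Arg): third position 2-fold.
Codon 8 GCA (Ala): third position 4-fold.
Codon 9 AGA (Arg): third position 2-fold.
Four-fold degenerate third positions: 4.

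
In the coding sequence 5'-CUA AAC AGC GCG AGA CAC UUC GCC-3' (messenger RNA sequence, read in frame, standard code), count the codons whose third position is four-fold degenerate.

3

Codon 1 CUA (Leu): third position 4-fold.
Codon 2 AAC (Asn): third position 2-fold.
Codon 3 AGC (Ser): third position 2-fold.
Codon 4 GCG (Ala): third position 4-fold.
Codon 5 AGA (Arg): third position 2-fold.
Codon 6 CAC (His): third position 2-fold.
Codon 7 UUC (Phe): third position 2-fold.
Codon 8 GCC (Ala): third position 4-fold.
Four-fold degenerate third positions: 3.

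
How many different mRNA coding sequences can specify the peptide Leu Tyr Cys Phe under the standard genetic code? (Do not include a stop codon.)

Leu: 6 codons.
Tyr: 2 codons.
Cys: 2 codons.
Phe: 2 codons.
6 × 2 × 2 × 2 = 48.

48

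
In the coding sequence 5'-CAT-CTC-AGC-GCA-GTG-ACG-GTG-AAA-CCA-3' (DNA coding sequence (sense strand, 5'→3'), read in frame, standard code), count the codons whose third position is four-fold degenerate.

6

Codon 1 CAT (His): third position 2-fold.
Codon 2 CTC (Leu): third position 4-fold.
Codon 3 AGC (Ser): third position 2-fold.
Codon 4 GCA (Ala): third position 4-fold.
Codon 5 GTG (Val): third position 4-fold.
Codon 6 ACG (Thr): third position 4-fold.
Codon 7 GTG (Val): third position 4-fold.
Codon 8 AAA (Lys): third position 2-fold.
Codon 9 CCA (Pro): third position 4-fold.
Four-fold degenerate third positions: 6.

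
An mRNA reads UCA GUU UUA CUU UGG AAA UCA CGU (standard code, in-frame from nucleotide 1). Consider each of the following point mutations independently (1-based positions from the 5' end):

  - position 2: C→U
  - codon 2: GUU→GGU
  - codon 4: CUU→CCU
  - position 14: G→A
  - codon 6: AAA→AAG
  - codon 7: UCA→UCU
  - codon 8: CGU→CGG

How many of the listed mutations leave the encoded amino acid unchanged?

3

Codon 1: UCA (Ser) → UUA (Leu) — missense.
Codon 2: GUU (Val) → GGU (Gly) — missense.
Codon 4: CUU (Leu) → CCU (Pro) — missense.
Codon 5: UGG (Trp) → UAG (Stop) — nonsense.
Codon 6: AAA (Lys) → AAG (Lys) — synonymous.
Codon 7: UCA (Ser) → UCU (Ser) — synonymous.
Codon 8: CGU (Arg) → CGG (Arg) — synonymous.
Synonymous: 3 of 7.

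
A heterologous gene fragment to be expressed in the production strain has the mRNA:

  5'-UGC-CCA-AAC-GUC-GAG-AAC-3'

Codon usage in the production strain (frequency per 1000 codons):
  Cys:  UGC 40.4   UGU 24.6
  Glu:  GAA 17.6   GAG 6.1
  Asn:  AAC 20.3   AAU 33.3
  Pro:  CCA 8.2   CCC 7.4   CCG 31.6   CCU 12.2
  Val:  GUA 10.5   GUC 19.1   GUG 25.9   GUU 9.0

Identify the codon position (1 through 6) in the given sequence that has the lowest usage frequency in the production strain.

5

Codon 1 UGC (Cys): 40.4 per 1000.
Codon 2 CCA (Pro): 8.2 per 1000.
Codon 3 AAC (Asn): 20.3 per 1000.
Codon 4 GUC (Val): 19.1 per 1000.
Codon 5 GAG (Glu): 6.1 per 1000.
Codon 6 AAC (Asn): 20.3 per 1000.
Lowest frequency is 6.1 at codon 5.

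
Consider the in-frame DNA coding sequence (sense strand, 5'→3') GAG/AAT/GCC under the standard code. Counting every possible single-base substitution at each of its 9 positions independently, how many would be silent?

Codon 1 (GAG, Glu): 1 synonymous substitution.
Codon 2 (AAT, Asn): 1 synonymous substitution.
Codon 3 (GCC, Ala): 3 synonymous substitutions.
Total: 1 + 1 + 3 = 5.

5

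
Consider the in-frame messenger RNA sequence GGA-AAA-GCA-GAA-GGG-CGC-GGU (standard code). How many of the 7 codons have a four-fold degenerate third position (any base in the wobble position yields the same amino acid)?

5

Codon 1 GGA (Gly): third position 4-fold.
Codon 2 AAA (Lys): third position 2-fold.
Codon 3 GCA (Ala): third position 4-fold.
Codon 4 GAA (Glu): third position 2-fold.
Codon 5 GGG (Gly): third position 4-fold.
Codon 6 CGC (Arg): third position 4-fold.
Codon 7 GGU (Gly): third position 4-fold.
Four-fold degenerate third positions: 5.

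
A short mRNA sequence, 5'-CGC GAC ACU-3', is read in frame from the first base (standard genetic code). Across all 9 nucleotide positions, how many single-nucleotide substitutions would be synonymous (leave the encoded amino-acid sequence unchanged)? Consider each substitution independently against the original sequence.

7

Codon 1 (CGC, Arg): 3 synonymous substitutions.
Codon 2 (GAC, Asp): 1 synonymous substitution.
Codon 3 (ACU, Thr): 3 synonymous substitutions.
Total: 3 + 1 + 3 = 7.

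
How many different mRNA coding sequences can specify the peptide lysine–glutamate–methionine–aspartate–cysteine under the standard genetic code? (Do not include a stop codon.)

16

Lys: 2 codons.
Glu: 2 codons.
Met: 1 codon.
Asp: 2 codons.
Cys: 2 codons.
2 × 2 × 1 × 2 × 2 = 16.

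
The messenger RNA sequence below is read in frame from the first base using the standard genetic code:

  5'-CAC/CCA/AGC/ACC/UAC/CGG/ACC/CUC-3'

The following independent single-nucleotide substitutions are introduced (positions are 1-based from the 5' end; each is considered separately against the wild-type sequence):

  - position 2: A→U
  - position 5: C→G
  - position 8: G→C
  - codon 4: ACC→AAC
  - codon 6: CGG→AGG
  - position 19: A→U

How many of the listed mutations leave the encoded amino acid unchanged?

Codon 1: CAC (His) → CUC (Leu) — missense.
Codon 2: CCA (Pro) → CGA (Arg) — missense.
Codon 3: AGC (Ser) → ACC (Thr) — missense.
Codon 4: ACC (Thr) → AAC (Asn) — missense.
Codon 6: CGG (Arg) → AGG (Arg) — synonymous.
Codon 7: ACC (Thr) → UCC (Ser) — missense.
Synonymous: 1 of 6.

1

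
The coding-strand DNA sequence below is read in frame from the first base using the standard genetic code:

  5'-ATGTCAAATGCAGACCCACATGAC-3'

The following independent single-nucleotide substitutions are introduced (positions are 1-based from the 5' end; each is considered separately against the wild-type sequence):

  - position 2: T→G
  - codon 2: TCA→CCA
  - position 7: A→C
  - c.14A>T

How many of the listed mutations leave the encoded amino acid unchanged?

0

Codon 1: ATG (Met) → AGG (Arg) — missense.
Codon 2: TCA (Ser) → CCA (Pro) — missense.
Codon 3: AAT (Asn) → CAT (His) — missense.
Codon 5: GAC (Asp) → GTC (Val) — missense.
Synonymous: 0 of 4.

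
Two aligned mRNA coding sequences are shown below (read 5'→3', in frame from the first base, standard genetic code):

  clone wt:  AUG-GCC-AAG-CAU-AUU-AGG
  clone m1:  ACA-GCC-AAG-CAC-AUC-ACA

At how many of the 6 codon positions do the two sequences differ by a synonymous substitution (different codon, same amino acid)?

2

Codon 1: AUG Met / ACA Thr — nonsynonymous.
Codon 2: GCC Ala / GCC Ala — identical.
Codon 3: AAG Lys / AAG Lys — identical.
Codon 4: CAU His / CAC His — synonymous.
Codon 5: AUU Ile / AUC Ile — synonymous.
Codon 6: AGG Arg / ACA Thr — nonsynonymous.
Synonymous differences: 2.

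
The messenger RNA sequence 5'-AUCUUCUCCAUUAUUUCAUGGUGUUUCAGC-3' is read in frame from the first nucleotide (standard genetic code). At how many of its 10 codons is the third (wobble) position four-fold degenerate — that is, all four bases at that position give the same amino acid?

2

Codon 1 AUC (Ile): third position 3-fold.
Codon 2 UUC (Phe): third position 2-fold.
Codon 3 UCC (Ser): third position 4-fold.
Codon 4 AUU (Ile): third position 3-fold.
Codon 5 AUU (Ile): third position 3-fold.
Codon 6 UCA (Ser): third position 4-fold.
Codon 7 UGG (Trp): third position 1-fold.
Codon 8 UGU (Cys): third position 2-fold.
Codon 9 UUC (Phe): third position 2-fold.
Codon 10 AGC (Ser): third position 2-fold.
Four-fold degenerate third positions: 2.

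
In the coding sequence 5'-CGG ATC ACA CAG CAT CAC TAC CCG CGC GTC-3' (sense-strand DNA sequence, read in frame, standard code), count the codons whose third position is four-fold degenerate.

5

Codon 1 CGG (Arg): third position 4-fold.
Codon 2 ATC (Ile): third position 3-fold.
Codon 3 ACA (Thr): third position 4-fold.
Codon 4 CAG (Gln): third position 2-fold.
Codon 5 CAT (His): third position 2-fold.
Codon 6 CAC (His): third position 2-fold.
Codon 7 TAC (Tyr): third position 2-fold.
Codon 8 CCG (Pro): third position 4-fold.
Codon 9 CGC (Arg): third position 4-fold.
Codon 10 GTC (Val): third position 4-fold.
Four-fold degenerate third positions: 5.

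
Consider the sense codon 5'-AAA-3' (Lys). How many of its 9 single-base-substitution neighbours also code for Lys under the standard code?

Position 1: none → 0 synonymous.
Position 2: none → 0 synonymous.
Position 3: AAG → 1 synonymous.
Total: 0 + 0 + 1 = 1.

1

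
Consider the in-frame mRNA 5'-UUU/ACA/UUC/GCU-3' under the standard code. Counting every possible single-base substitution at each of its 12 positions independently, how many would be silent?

Codon 1 (UUU, Phe): 1 synonymous substitution.
Codon 2 (ACA, Thr): 3 synonymous substitutions.
Codon 3 (UUC, Phe): 1 synonymous substitution.
Codon 4 (GCU, Ala): 3 synonymous substitutions.
Total: 1 + 3 + 1 + 3 = 8.

8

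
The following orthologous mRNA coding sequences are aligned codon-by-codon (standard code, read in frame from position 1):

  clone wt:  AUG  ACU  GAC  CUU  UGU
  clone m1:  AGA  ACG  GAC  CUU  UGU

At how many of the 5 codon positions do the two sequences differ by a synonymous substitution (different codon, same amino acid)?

1

Codon 1: AUG Met / AGA Arg — nonsynonymous.
Codon 2: ACU Thr / ACG Thr — synonymous.
Codon 3: GAC Asp / GAC Asp — identical.
Codon 4: CUU Leu / CUU Leu — identical.
Codon 5: UGU Cys / UGU Cys — identical.
Synonymous differences: 1.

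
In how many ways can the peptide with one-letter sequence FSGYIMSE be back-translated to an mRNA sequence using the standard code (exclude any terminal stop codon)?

3456

Phe: 2 codons.
Ser: 6 codons.
Gly: 4 codons.
Tyr: 2 codons.
Ile: 3 codons.
Met: 1 codon.
Ser: 6 codons.
Glu: 2 codons.
2 × 6 × 4 × 2 × 3 × 1 × 6 × 2 = 3456.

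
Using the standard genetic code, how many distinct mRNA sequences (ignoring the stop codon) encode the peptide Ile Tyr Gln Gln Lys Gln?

Ile: 3 codons.
Tyr: 2 codons.
Gln: 2 codons.
Gln: 2 codons.
Lys: 2 codons.
Gln: 2 codons.
3 × 2 × 2 × 2 × 2 × 2 = 96.

96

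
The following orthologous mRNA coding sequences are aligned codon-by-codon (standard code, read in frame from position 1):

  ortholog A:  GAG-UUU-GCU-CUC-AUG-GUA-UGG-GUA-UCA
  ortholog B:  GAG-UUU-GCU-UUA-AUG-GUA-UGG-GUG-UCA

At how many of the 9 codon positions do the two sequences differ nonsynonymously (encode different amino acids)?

Codon 1: GAG Glu / GAG Glu — identical.
Codon 2: UUU Phe / UUU Phe — identical.
Codon 3: GCU Ala / GCU Ala — identical.
Codon 4: CUC Leu / UUA Leu — synonymous.
Codon 5: AUG Met / AUG Met — identical.
Codon 6: GUA Val / GUA Val — identical.
Codon 7: UGG Trp / UGG Trp — identical.
Codon 8: GUA Val / GUG Val — synonymous.
Codon 9: UCA Ser / UCA Ser — identical.
Nonsynonymous differences: 0.

0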